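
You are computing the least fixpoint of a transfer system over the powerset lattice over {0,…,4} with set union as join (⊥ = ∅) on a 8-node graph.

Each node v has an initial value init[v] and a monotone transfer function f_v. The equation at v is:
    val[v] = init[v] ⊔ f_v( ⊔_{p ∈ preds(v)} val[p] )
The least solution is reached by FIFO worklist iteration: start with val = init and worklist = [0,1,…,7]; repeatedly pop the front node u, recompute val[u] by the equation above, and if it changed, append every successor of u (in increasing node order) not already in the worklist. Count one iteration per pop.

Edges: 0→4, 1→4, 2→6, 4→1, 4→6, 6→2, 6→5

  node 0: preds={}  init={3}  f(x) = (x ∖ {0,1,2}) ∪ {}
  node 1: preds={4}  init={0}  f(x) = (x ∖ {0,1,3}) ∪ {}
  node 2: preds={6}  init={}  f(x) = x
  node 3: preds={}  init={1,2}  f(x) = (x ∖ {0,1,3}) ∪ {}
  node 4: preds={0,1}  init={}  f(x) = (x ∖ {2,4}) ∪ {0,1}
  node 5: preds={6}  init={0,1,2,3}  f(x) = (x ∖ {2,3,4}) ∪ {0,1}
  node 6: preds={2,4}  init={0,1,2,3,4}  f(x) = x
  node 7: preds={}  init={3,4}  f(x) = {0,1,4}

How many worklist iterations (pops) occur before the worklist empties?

9

Trace (9 dequeues):
  [1] u=0 | in {} | out {3} | ==
  [2] u=1 | in {} | out {0} | ==
  [3] u=2 | in {0,1,2,3,4} | out {0,1,2,3,4} | prev {} | push {}
  [4] u=3 | in {} | out {1,2} | ==
  [5] u=4 | in {0,3} | out {0,1,3} | prev {} | push {1}
  [6] u=5 | in {0,1,2,3,4} | out {0,1,2,3} | ==
  [7] u=6 | in {0,1,2,3,4} | out {0,1,2,3,4} | ==
  [8] u=7 | in {} | out {0,1,3,4} | prev {3,4} | push {}
  [9] u=1 | in {0,1,3} | out {0} | ==

Converged values:
  [0] {3}
  [1] {0}
  [2] {0,1,2,3,4}
  [3] {1,2}
  [4] {0,1,3}
  [5] {0,1,2,3}
  [6] {0,1,2,3,4}
  [7] {0,1,3,4}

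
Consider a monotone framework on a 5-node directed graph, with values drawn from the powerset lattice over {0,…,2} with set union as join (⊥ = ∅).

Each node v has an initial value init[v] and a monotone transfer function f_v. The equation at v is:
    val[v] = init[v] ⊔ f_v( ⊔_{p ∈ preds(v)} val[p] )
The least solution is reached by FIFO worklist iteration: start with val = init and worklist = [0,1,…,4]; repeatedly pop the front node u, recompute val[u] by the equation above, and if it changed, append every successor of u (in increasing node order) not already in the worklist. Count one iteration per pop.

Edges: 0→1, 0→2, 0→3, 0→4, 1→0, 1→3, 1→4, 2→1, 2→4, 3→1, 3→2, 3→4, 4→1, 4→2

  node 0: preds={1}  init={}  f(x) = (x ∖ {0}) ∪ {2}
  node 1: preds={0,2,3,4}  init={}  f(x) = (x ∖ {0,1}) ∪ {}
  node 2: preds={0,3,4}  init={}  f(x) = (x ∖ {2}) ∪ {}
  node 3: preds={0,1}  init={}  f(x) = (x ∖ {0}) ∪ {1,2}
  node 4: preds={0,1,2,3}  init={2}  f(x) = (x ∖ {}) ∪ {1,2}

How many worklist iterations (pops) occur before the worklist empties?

Iteration log — 10 steps:
  step 1. node 0  ⊔preds={}  new={2}  old={}  +wl: 
  step 2. node 1  ⊔preds={2}  new={2}  old={}  +wl: 0
  step 3. node 2  ⊔preds={2}  new={}  stable
  step 4. node 3  ⊔preds={2}  new={1,2}  old={}  +wl: 1,2
  step 5. node 4  ⊔preds={1,2}  new={1,2}  old={2}  +wl: 
  step 6. node 0  ⊔preds={2}  new={2}  stable
  step 7. node 1  ⊔preds={1,2}  new={2}  stable
  step 8. node 2  ⊔preds={1,2}  new={1}  old={}  +wl: 1,4
  step 9. node 1  ⊔preds={1,2}  new={2}  stable
  step 10. node 4  ⊔preds={1,2}  new={1,2}  stable

Least fixpoint reached:
  node 0: {2}
  node 1: {2}
  node 2: {1}
  node 3: {1,2}
  node 4: {1,2}

10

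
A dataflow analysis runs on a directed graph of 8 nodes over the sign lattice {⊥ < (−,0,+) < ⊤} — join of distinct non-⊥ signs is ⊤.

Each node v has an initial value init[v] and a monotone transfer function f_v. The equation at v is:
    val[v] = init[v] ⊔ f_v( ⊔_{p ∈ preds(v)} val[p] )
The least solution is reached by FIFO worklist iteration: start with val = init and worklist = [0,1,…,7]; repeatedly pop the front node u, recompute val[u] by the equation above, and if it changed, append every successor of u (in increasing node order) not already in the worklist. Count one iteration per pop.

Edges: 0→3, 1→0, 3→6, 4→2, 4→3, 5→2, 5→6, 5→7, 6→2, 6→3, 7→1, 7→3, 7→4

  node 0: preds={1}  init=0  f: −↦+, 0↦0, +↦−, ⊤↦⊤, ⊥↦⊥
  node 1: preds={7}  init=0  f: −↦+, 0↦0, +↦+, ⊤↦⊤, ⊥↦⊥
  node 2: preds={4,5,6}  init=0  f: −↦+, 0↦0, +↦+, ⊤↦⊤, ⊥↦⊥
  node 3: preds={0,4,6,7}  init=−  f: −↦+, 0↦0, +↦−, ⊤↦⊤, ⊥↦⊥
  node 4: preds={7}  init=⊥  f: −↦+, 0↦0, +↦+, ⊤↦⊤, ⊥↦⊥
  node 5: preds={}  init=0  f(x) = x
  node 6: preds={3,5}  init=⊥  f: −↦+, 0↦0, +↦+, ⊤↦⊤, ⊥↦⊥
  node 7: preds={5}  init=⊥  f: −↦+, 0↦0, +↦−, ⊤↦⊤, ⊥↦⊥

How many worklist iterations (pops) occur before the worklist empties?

Trace (14 dequeues):
  [1] u=0 | in 0 | out 0 | ==
  [2] u=1 | in ⊥ | out 0 | ==
  [3] u=2 | in 0 | out 0 | ==
  [4] u=3 | in 0 | out ⊤ | prev − | push {}
  [5] u=4 | in ⊥ | out ⊥ | ==
  [6] u=5 | in ⊥ | out 0 | ==
  [7] u=6 | in ⊤ | out ⊤ | prev ⊥ | push {2,3}
  [8] u=7 | in 0 | out 0 | prev ⊥ | push {1,4}
  [9] u=2 | in ⊤ | out ⊤ | prev 0 | push {}
  [10] u=3 | in ⊤ | out ⊤ | ==
  [11] u=1 | in 0 | out 0 | ==
  [12] u=4 | in 0 | out 0 | prev ⊥ | push {2,3}
  [13] u=2 | in ⊤ | out ⊤ | ==
  [14] u=3 | in ⊤ | out ⊤ | ==

Converged values:
  [0] 0
  [1] 0
  [2] ⊤
  [3] ⊤
  [4] 0
  [5] 0
  [6] ⊤
  [7] 0

14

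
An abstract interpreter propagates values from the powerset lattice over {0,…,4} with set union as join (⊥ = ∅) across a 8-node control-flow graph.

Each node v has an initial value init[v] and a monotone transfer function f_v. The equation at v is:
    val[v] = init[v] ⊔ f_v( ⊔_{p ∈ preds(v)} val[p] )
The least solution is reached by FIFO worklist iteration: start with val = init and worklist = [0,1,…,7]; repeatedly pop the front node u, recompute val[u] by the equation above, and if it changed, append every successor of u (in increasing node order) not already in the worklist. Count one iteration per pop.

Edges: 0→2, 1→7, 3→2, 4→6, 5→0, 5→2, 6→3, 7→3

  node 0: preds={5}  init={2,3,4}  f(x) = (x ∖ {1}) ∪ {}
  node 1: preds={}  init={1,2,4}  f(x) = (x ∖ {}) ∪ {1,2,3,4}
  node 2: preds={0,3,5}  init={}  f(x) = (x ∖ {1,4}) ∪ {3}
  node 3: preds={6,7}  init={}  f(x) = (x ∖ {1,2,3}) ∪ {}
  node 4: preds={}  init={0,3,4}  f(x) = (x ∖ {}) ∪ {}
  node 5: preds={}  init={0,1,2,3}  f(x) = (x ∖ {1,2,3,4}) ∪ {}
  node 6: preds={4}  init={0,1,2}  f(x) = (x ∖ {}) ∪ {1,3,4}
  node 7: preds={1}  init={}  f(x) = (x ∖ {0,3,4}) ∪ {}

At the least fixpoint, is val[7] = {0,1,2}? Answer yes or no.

Iteration log — 11 steps:
  step 1. node 0  ⊔preds={0,1,2,3}  new={0,2,3,4}  old={2,3,4}  +wl: 
  step 2. node 1  ⊔preds={}  new={1,2,3,4}  old={1,2,4}  +wl: 
  step 3. node 2  ⊔preds={0,1,2,3,4}  new={0,2,3}  old={}  +wl: 
  step 4. node 3  ⊔preds={0,1,2}  new={0}  old={}  +wl: 2
  step 5. node 4  ⊔preds={}  new={0,3,4}  stable
  step 6. node 5  ⊔preds={}  new={0,1,2,3}  stable
  step 7. node 6  ⊔preds={0,3,4}  new={0,1,2,3,4}  old={0,1,2}  +wl: 3
  step 8. node 7  ⊔preds={1,2,3,4}  new={1,2}  old={}  +wl: 
  step 9. node 2  ⊔preds={0,1,2,3,4}  new={0,2,3}  stable
  step 10. node 3  ⊔preds={0,1,2,3,4}  new={0,4}  old={0}  +wl: 2
  step 11. node 2  ⊔preds={0,1,2,3,4}  new={0,2,3}  stable

Least fixpoint reached:
  node 0: {0,2,3,4}
  node 1: {1,2,3,4}
  node 2: {0,2,3}
  node 3: {0,4}
  node 4: {0,3,4}
  node 5: {0,1,2,3}
  node 6: {0,1,2,3,4}
  node 7: {1,2}

no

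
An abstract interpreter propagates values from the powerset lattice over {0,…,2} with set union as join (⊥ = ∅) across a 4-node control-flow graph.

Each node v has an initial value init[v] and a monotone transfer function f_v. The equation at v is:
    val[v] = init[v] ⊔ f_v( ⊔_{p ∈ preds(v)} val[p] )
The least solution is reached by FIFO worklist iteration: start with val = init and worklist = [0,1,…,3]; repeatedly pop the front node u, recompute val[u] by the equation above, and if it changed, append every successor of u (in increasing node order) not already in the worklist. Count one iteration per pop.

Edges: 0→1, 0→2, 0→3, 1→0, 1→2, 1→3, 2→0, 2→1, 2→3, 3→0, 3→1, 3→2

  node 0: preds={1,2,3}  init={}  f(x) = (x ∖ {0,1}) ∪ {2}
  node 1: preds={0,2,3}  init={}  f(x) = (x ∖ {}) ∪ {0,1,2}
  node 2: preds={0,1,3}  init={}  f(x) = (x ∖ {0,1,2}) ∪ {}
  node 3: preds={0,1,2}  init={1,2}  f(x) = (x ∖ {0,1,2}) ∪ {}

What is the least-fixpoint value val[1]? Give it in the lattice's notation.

{0,1,2}

Trace (5 dequeues):
  [1] u=0 | in {1,2} | out {2} | prev {} | push {}
  [2] u=1 | in {1,2} | out {0,1,2} | prev {} | push {0}
  [3] u=2 | in {0,1,2} | out {} | ==
  [4] u=3 | in {0,1,2} | out {1,2} | ==
  [5] u=0 | in {0,1,2} | out {2} | ==

Converged values:
  [0] {2}
  [1] {0,1,2}
  [2] {}
  [3] {1,2}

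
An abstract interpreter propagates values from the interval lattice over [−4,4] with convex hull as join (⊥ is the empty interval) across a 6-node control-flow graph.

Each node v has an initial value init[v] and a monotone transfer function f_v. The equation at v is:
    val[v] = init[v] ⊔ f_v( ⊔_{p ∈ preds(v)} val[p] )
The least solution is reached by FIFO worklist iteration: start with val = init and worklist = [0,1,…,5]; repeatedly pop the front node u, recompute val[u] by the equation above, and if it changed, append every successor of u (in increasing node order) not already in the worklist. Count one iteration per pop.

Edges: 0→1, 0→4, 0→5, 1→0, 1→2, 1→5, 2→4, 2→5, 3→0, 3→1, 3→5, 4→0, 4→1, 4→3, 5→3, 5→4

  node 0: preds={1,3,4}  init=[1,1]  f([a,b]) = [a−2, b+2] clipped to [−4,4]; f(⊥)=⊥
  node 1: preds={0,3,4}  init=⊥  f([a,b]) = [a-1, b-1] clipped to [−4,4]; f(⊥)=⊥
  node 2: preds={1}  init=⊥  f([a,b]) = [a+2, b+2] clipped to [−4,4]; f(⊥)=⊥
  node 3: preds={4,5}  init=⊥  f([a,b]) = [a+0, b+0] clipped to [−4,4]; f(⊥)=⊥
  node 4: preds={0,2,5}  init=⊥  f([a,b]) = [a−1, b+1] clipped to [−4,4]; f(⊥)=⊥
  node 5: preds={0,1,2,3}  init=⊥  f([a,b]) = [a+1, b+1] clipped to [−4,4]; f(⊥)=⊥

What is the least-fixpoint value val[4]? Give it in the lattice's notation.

[-4,4]

Iteration log — 25 steps:
  step 1. node 0  ⊔preds=⊥  new=[1,1]  stable
  step 2. node 1  ⊔preds=[1,1]  new=[0,0]  old=⊥  +wl: 0
  step 3. node 2  ⊔preds=[0,0]  new=[2,2]  old=⊥  +wl: 
  step 4. node 3  ⊔preds=⊥  new=⊥  stable
  step 5. node 4  ⊔preds=[1,2]  new=[0,3]  old=⊥  +wl: 1,3
  step 6. node 5  ⊔preds=[0,2]  new=[1,3]  old=⊥  +wl: 4
  step 7. node 0  ⊔preds=[0,3]  new=[-2,4]  old=[1,1]  +wl: 5
  step 8. node 1  ⊔preds=[-2,4]  new=[-3,3]  old=[0,0]  +wl: 0,2
  step 9. node 3  ⊔preds=[0,3]  new=[0,3]  old=⊥  +wl: 1
  step 10. node 4  ⊔preds=[-2,4]  new=[-3,4]  old=[0,3]  +wl: 3
  step 11. node 5  ⊔preds=[-3,4]  new=[-2,4]  old=[1,3]  +wl: 4
  step 12. node 0  ⊔preds=[-3,4]  new=[-4,4]  old=[-2,4]  +wl: 5
  step 13. node 2  ⊔preds=[-3,3]  new=[-1,4]  old=[2,2]  +wl: 
  step 14. node 1  ⊔preds=[-4,4]  new=[-4,3]  old=[-3,3]  +wl: 0,2
  step 15. node 3  ⊔preds=[-3,4]  new=[-3,4]  old=[0,3]  +wl: 1
  step 16. node 4  ⊔preds=[-4,4]  new=[-4,4]  old=[-3,4]  +wl: 3
  step 17. node 5  ⊔preds=[-4,4]  new=[-3,4]  old=[-2,4]  +wl: 4
  step 18. node 0  ⊔preds=[-4,4]  new=[-4,4]  stable
  step 19. node 2  ⊔preds=[-4,3]  new=[-2,4]  old=[-1,4]  +wl: 5
  step 20. node 1  ⊔preds=[-4,4]  new=[-4,3]  stable
  step 21. node 3  ⊔preds=[-4,4]  new=[-4,4]  old=[-3,4]  +wl: 0,1
  step 22. node 4  ⊔preds=[-4,4]  new=[-4,4]  stable
  step 23. node 5  ⊔preds=[-4,4]  new=[-3,4]  stable
  step 24. node 0  ⊔preds=[-4,4]  new=[-4,4]  stable
  step 25. node 1  ⊔preds=[-4,4]  new=[-4,3]  stable

Least fixpoint reached:
  node 0: [-4,4]
  node 1: [-4,3]
  node 2: [-2,4]
  node 3: [-4,4]
  node 4: [-4,4]
  node 5: [-3,4]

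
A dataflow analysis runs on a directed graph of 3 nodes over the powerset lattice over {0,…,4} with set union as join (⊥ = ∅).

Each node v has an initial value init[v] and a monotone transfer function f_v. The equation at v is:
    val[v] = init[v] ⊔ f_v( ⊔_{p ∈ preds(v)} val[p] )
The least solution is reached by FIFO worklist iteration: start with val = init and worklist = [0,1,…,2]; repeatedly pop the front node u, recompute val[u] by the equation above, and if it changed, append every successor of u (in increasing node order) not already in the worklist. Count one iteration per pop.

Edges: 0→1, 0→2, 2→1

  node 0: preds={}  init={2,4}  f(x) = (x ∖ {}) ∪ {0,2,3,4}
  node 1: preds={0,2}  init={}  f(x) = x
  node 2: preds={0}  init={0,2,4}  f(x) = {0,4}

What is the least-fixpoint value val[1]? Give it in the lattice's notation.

Worklist (3 pops):
  #1 pop 0: in={} → {0,2,3,4} (was {2,4}); enqueue []
  #2 pop 1: in={0,2,3,4} → {0,2,3,4} (was {}); enqueue []
  #3 pop 2: in={0,2,3,4} → {0,2,4} (no change)

Fixpoint:
  val[0] = {0,2,3,4}
  val[1] = {0,2,3,4}
  val[2] = {0,2,4}

{0,2,3,4}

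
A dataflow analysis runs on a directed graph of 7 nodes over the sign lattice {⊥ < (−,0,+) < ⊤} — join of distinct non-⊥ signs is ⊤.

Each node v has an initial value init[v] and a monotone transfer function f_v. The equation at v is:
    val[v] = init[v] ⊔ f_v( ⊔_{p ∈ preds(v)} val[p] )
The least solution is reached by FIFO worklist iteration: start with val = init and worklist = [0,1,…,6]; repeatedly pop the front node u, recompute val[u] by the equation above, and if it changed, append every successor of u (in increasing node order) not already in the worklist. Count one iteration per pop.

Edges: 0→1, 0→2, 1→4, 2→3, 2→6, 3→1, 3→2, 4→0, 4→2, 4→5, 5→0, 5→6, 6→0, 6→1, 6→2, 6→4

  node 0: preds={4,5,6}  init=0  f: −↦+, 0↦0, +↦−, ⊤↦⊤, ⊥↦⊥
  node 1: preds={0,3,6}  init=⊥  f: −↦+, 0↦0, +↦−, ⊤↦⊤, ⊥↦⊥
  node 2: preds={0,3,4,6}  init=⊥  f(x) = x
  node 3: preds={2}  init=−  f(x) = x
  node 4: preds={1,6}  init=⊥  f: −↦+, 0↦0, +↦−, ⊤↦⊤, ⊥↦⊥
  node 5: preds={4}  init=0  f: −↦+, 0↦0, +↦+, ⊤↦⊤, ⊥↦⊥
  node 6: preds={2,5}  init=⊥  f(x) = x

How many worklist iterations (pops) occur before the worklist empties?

Trace (13 dequeues):
  [1] u=0 | in 0 | out 0 | ==
  [2] u=1 | in ⊤ | out ⊤ | prev ⊥ | push {}
  [3] u=2 | in ⊤ | out ⊤ | prev ⊥ | push {}
  [4] u=3 | in ⊤ | out ⊤ | prev − | push {1,2}
  [5] u=4 | in ⊤ | out ⊤ | prev ⊥ | push {0}
  [6] u=5 | in ⊤ | out ⊤ | prev 0 | push {}
  [7] u=6 | in ⊤ | out ⊤ | prev ⊥ | push {4}
  [8] u=1 | in ⊤ | out ⊤ | ==
  [9] u=2 | in ⊤ | out ⊤ | ==
  [10] u=0 | in ⊤ | out ⊤ | prev 0 | push {1,2}
  [11] u=4 | in ⊤ | out ⊤ | ==
  [12] u=1 | in ⊤ | out ⊤ | ==
  [13] u=2 | in ⊤ | out ⊤ | ==

Converged values:
  [0] ⊤
  [1] ⊤
  [2] ⊤
  [3] ⊤
  [4] ⊤
  [5] ⊤
  [6] ⊤

13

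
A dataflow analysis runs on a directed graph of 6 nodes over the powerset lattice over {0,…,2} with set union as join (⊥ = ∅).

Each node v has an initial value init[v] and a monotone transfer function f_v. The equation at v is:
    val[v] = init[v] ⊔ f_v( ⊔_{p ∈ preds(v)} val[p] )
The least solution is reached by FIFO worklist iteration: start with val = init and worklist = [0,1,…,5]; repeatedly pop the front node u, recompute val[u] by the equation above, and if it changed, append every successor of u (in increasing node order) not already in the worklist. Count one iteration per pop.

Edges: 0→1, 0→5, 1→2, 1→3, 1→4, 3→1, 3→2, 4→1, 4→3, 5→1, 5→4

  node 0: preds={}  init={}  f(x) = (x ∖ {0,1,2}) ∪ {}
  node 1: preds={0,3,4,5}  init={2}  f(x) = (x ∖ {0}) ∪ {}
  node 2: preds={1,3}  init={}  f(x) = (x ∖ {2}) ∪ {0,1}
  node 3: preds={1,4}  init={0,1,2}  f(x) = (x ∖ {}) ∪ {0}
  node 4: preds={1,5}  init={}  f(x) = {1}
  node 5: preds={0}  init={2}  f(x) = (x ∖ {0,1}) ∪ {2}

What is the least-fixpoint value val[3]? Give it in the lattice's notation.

Worklist (8 pops):
  #1 pop 0: in={} → {} (no change)
  #2 pop 1: in={0,1,2} → {1,2} (was {2}); enqueue []
  #3 pop 2: in={0,1,2} → {0,1} (was {}); enqueue []
  #4 pop 3: in={1,2} → {0,1,2} (no change)
  #5 pop 4: in={1,2} → {1} (was {}); enqueue [1,3]
  #6 pop 5: in={} → {2} (no change)
  #7 pop 1: in={0,1,2} → {1,2} (no change)
  #8 pop 3: in={1,2} → {0,1,2} (no change)

Fixpoint:
  val[0] = {}
  val[1] = {1,2}
  val[2] = {0,1}
  val[3] = {0,1,2}
  val[4] = {1}
  val[5] = {2}

{0,1,2}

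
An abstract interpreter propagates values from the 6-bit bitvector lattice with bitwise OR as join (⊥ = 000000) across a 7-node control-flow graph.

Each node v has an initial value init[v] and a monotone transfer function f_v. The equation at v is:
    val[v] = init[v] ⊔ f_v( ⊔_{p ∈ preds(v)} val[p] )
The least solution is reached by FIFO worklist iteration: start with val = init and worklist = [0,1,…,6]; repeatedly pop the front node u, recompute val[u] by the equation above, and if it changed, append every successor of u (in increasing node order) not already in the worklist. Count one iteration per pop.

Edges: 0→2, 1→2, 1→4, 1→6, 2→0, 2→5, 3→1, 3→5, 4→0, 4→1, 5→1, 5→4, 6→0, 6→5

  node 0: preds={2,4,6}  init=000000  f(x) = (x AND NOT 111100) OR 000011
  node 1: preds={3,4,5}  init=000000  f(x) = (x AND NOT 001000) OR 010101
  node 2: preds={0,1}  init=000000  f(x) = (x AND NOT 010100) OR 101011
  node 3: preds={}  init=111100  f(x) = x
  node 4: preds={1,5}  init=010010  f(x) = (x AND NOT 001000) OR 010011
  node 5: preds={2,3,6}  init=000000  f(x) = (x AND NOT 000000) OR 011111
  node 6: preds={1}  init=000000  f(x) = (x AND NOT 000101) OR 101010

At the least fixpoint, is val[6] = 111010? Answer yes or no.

yes

Trace (11 dequeues):
  [1] u=0 | in 010010 | out 000011 | prev 000000 | push {}
  [2] u=1 | in 111110 | out 110111 | prev 000000 | push {}
  [3] u=2 | in 110111 | out 101011 | prev 000000 | push {0}
  [4] u=3 | in 000000 | out 111100 | ==
  [5] u=4 | in 110111 | out 110111 | prev 010010 | push {1}
  [6] u=5 | in 111111 | out 111111 | prev 000000 | push {4}
  [7] u=6 | in 110111 | out 111010 | prev 000000 | push {5}
  [8] u=0 | in 111111 | out 000011 | ==
  [9] u=1 | in 111111 | out 110111 | ==
  [10] u=4 | in 111111 | out 110111 | ==
  [11] u=5 | in 111111 | out 111111 | ==

Converged values:
  [0] 000011
  [1] 110111
  [2] 101011
  [3] 111100
  [4] 110111
  [5] 111111
  [6] 111010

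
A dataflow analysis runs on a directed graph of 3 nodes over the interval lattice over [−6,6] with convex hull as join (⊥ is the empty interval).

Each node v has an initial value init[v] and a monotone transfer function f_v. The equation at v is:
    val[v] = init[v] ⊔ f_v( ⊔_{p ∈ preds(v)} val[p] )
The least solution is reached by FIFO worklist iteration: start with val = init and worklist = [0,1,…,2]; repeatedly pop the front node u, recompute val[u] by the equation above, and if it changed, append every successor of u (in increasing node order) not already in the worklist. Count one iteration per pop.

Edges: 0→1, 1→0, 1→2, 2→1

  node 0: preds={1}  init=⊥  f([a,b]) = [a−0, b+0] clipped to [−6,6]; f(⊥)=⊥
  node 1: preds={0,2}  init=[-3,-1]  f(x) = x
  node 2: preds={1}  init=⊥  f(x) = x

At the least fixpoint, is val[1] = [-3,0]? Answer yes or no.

no

Trace (4 dequeues):
  [1] u=0 | in [-3,-1] | out [-3,-1] | prev ⊥ | push {}
  [2] u=1 | in [-3,-1] | out [-3,-1] | ==
  [3] u=2 | in [-3,-1] | out [-3,-1] | prev ⊥ | push {1}
  [4] u=1 | in [-3,-1] | out [-3,-1] | ==

Converged values:
  [0] [-3,-1]
  [1] [-3,-1]
  [2] [-3,-1]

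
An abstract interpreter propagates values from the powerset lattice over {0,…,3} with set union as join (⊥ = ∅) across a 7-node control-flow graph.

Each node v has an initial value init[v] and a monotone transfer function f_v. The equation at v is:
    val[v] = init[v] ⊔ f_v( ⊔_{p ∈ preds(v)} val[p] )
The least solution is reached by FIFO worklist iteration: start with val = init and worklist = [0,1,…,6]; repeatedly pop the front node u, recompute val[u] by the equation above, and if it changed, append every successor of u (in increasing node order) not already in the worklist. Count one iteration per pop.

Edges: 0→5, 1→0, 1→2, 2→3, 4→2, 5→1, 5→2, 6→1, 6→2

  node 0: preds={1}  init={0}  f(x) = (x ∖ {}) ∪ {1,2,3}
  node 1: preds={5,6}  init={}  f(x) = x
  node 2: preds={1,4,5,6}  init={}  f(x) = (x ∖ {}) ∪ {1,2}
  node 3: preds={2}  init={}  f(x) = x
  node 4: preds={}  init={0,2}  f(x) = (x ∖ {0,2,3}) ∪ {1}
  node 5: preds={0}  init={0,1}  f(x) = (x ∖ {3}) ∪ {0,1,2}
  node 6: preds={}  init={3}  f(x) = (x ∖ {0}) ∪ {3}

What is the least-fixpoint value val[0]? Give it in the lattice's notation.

{0,1,2,3}

Worklist (12 pops):
  #1 pop 0: in={} → {0,1,2,3} (was {0}); enqueue []
  #2 pop 1: in={0,1,3} → {0,1,3} (was {}); enqueue [0]
  #3 pop 2: in={0,1,2,3} → {0,1,2,3} (was {}); enqueue []
  #4 pop 3: in={0,1,2,3} → {0,1,2,3} (was {}); enqueue []
  #5 pop 4: in={} → {0,1,2} (was {0,2}); enqueue [2]
  #6 pop 5: in={0,1,2,3} → {0,1,2} (was {0,1}); enqueue [1]
  #7 pop 6: in={} → {3} (no change)
  #8 pop 0: in={0,1,3} → {0,1,2,3} (no change)
  #9 pop 2: in={0,1,2,3} → {0,1,2,3} (no change)
  #10 pop 1: in={0,1,2,3} → {0,1,2,3} (was {0,1,3}); enqueue [0,2]
  #11 pop 0: in={0,1,2,3} → {0,1,2,3} (no change)
  #12 pop 2: in={0,1,2,3} → {0,1,2,3} (no change)

Fixpoint:
  val[0] = {0,1,2,3}
  val[1] = {0,1,2,3}
  val[2] = {0,1,2,3}
  val[3] = {0,1,2,3}
  val[4] = {0,1,2}
  val[5] = {0,1,2}
  val[6] = {3}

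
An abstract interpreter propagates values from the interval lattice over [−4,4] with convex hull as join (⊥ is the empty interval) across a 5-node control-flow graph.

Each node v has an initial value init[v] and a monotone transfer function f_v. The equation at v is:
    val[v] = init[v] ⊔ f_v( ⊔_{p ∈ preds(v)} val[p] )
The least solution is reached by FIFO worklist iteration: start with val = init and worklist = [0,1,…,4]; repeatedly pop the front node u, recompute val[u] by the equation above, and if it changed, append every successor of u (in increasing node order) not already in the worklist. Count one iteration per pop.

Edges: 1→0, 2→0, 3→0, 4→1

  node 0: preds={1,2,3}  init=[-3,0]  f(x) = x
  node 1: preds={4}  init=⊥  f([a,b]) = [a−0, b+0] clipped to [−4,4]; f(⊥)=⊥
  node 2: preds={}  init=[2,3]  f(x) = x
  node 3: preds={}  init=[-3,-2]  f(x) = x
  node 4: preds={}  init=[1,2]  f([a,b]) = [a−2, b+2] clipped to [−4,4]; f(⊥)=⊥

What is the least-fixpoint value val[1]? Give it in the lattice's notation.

Worklist (6 pops):
  #1 pop 0: in=[-3,3] → [-3,3] (was [-3,0]); enqueue []
  #2 pop 1: in=[1,2] → [1,2] (was ⊥); enqueue [0]
  #3 pop 2: in=⊥ → [2,3] (no change)
  #4 pop 3: in=⊥ → [-3,-2] (no change)
  #5 pop 4: in=⊥ → [1,2] (no change)
  #6 pop 0: in=[-3,3] → [-3,3] (no change)

Fixpoint:
  val[0] = [-3,3]
  val[1] = [1,2]
  val[2] = [2,3]
  val[3] = [-3,-2]
  val[4] = [1,2]

[1,2]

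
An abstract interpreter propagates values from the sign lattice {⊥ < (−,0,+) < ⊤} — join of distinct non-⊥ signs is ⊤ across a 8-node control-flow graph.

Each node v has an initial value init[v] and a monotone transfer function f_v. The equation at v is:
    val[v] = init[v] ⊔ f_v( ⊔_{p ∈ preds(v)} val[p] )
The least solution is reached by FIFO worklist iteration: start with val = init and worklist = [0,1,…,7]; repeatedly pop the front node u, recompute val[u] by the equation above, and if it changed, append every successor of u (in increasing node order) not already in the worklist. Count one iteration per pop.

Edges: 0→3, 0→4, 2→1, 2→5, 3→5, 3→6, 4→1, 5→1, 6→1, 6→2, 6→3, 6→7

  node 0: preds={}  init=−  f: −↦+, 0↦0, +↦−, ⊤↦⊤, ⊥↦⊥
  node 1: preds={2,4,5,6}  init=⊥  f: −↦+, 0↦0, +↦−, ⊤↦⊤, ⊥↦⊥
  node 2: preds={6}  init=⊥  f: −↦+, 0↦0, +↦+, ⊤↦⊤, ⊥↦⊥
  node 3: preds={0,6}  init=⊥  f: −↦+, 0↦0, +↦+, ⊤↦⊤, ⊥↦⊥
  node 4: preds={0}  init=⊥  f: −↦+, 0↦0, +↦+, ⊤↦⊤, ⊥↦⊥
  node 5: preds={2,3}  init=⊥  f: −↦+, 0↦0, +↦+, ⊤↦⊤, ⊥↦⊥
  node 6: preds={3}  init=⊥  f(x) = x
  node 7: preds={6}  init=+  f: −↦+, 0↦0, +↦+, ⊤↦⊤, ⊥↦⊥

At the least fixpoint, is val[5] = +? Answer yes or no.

Worklist (20 pops):
  #1 pop 0: in=⊥ → − (no change)
  #2 pop 1: in=⊥ → ⊥ (no change)
  #3 pop 2: in=⊥ → ⊥ (no change)
  #4 pop 3: in=− → + (was ⊥); enqueue []
  #5 pop 4: in=− → + (was ⊥); enqueue [1]
  #6 pop 5: in=+ → + (was ⊥); enqueue []
  #7 pop 6: in=+ → + (was ⊥); enqueue [2,3]
  #8 pop 7: in=+ → + (no change)
  #9 pop 1: in=+ → − (was ⊥); enqueue []
  #10 pop 2: in=+ → + (was ⊥); enqueue [1,5]
  #11 pop 3: in=⊤ → ⊤ (was +); enqueue [6]
  #12 pop 1: in=+ → − (no change)
  #13 pop 5: in=⊤ → ⊤ (was +); enqueue [1]
  #14 pop 6: in=⊤ → ⊤ (was +); enqueue [2,3,7]
  #15 pop 1: in=⊤ → ⊤ (was −); enqueue []
  #16 pop 2: in=⊤ → ⊤ (was +); enqueue [1,5]
  #17 pop 3: in=⊤ → ⊤ (no change)
  #18 pop 7: in=⊤ → ⊤ (was +); enqueue []
  #19 pop 1: in=⊤ → ⊤ (no change)
  #20 pop 5: in=⊤ → ⊤ (no change)

Fixpoint:
  val[0] = −
  val[1] = ⊤
  val[2] = ⊤
  val[3] = ⊤
  val[4] = +
  val[5] = ⊤
  val[6] = ⊤
  val[7] = ⊤

no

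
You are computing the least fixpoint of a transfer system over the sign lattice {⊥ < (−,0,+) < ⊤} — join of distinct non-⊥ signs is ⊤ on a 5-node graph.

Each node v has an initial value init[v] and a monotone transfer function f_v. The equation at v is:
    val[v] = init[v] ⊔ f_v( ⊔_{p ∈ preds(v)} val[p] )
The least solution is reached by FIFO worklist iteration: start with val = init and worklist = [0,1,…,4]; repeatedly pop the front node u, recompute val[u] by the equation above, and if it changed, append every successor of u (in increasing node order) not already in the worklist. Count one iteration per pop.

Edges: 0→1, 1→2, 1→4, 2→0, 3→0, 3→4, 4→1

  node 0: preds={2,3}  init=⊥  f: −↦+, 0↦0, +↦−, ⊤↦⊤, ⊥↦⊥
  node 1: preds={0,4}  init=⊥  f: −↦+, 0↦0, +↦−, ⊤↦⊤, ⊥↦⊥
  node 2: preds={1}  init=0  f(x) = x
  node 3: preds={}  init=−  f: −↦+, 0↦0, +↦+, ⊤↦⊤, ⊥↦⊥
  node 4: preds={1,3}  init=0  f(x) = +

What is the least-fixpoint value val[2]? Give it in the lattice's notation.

Iteration log — 7 steps:
  step 1. node 0  ⊔preds=⊤  new=⊤  old=⊥  +wl: 
  step 2. node 1  ⊔preds=⊤  new=⊤  old=⊥  +wl: 
  step 3. node 2  ⊔preds=⊤  new=⊤  old=0  +wl: 0
  step 4. node 3  ⊔preds=⊥  new=−  stable
  step 5. node 4  ⊔preds=⊤  new=⊤  old=0  +wl: 1
  step 6. node 0  ⊔preds=⊤  new=⊤  stable
  step 7. node 1  ⊔preds=⊤  new=⊤  stable

Least fixpoint reached:
  node 0: ⊤
  node 1: ⊤
  node 2: ⊤
  node 3: −
  node 4: ⊤

⊤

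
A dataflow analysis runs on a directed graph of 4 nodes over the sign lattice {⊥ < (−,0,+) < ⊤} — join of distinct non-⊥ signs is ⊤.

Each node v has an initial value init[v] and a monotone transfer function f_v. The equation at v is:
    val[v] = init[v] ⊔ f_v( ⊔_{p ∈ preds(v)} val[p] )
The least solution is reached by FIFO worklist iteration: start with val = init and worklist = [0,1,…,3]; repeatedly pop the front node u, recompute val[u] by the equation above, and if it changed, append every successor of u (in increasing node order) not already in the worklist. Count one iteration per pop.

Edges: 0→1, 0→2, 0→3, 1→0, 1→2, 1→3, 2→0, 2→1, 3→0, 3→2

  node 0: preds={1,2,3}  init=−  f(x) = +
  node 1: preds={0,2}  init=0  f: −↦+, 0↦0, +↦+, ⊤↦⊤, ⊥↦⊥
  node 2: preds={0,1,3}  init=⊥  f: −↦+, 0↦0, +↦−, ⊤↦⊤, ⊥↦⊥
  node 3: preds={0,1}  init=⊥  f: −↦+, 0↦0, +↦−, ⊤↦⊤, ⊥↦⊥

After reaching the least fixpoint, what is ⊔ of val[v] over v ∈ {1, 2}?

⊤

Worklist (7 pops):
  #1 pop 0: in=0 → ⊤ (was −); enqueue []
  #2 pop 1: in=⊤ → ⊤ (was 0); enqueue [0]
  #3 pop 2: in=⊤ → ⊤ (was ⊥); enqueue [1]
  #4 pop 3: in=⊤ → ⊤ (was ⊥); enqueue [2]
  #5 pop 0: in=⊤ → ⊤ (no change)
  #6 pop 1: in=⊤ → ⊤ (no change)
  #7 pop 2: in=⊤ → ⊤ (no change)

Fixpoint:
  val[0] = ⊤
  val[1] = ⊤
  val[2] = ⊤
  val[3] = ⊤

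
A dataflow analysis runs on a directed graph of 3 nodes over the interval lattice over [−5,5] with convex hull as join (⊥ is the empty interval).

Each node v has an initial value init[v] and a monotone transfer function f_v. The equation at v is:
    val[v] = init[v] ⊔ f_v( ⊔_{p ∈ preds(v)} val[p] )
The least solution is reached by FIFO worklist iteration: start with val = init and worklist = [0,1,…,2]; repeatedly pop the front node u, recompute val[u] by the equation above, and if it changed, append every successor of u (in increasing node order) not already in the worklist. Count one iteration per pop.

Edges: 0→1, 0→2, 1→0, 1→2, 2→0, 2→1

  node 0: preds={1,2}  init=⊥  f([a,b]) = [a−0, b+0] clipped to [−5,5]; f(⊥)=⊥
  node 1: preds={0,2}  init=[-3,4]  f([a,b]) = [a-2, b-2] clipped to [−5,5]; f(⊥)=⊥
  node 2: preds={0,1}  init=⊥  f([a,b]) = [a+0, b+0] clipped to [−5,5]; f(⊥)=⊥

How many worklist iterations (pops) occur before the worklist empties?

Trace (6 dequeues):
  [1] u=0 | in [-3,4] | out [-3,4] | prev ⊥ | push {}
  [2] u=1 | in [-3,4] | out [-5,4] | prev [-3,4] | push {0}
  [3] u=2 | in [-5,4] | out [-5,4] | prev ⊥ | push {1}
  [4] u=0 | in [-5,4] | out [-5,4] | prev [-3,4] | push {2}
  [5] u=1 | in [-5,4] | out [-5,4] | ==
  [6] u=2 | in [-5,4] | out [-5,4] | ==

Converged values:
  [0] [-5,4]
  [1] [-5,4]
  [2] [-5,4]

6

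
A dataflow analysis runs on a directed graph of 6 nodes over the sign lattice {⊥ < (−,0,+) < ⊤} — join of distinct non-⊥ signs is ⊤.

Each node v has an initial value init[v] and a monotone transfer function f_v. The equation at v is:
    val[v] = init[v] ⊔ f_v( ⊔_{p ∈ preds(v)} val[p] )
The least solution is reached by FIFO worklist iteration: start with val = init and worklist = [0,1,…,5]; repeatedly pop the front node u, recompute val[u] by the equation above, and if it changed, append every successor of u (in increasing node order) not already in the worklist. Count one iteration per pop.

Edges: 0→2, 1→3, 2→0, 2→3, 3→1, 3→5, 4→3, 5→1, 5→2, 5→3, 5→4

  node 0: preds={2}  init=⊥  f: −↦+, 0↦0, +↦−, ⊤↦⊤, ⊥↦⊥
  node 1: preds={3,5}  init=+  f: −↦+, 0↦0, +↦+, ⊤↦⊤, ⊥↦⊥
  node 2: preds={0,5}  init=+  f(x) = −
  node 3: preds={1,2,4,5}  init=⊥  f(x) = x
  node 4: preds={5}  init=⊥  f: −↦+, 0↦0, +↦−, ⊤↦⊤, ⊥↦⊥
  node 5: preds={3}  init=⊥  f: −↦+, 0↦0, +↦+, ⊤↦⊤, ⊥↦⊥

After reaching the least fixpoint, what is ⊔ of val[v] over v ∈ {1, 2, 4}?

⊤

Iteration log — 12 steps:
  step 1. node 0  ⊔preds=+  new=−  old=⊥  +wl: 
  step 2. node 1  ⊔preds=⊥  new=+  stable
  step 3. node 2  ⊔preds=−  new=⊤  old=+  +wl: 0
  step 4. node 3  ⊔preds=⊤  new=⊤  old=⊥  +wl: 1
  step 5. node 4  ⊔preds=⊥  new=⊥  stable
  step 6. node 5  ⊔preds=⊤  new=⊤  old=⊥  +wl: 2,3,4
  step 7. node 0  ⊔preds=⊤  new=⊤  old=−  +wl: 
  step 8. node 1  ⊔preds=⊤  new=⊤  old=+  +wl: 
  step 9. node 2  ⊔preds=⊤  new=⊤  stable
  step 10. node 3  ⊔preds=⊤  new=⊤  stable
  step 11. node 4  ⊔preds=⊤  new=⊤  old=⊥  +wl: 3
  step 12. node 3  ⊔preds=⊤  new=⊤  stable

Least fixpoint reached:
  node 0: ⊤
  node 1: ⊤
  node 2: ⊤
  node 3: ⊤
  node 4: ⊤
  node 5: ⊤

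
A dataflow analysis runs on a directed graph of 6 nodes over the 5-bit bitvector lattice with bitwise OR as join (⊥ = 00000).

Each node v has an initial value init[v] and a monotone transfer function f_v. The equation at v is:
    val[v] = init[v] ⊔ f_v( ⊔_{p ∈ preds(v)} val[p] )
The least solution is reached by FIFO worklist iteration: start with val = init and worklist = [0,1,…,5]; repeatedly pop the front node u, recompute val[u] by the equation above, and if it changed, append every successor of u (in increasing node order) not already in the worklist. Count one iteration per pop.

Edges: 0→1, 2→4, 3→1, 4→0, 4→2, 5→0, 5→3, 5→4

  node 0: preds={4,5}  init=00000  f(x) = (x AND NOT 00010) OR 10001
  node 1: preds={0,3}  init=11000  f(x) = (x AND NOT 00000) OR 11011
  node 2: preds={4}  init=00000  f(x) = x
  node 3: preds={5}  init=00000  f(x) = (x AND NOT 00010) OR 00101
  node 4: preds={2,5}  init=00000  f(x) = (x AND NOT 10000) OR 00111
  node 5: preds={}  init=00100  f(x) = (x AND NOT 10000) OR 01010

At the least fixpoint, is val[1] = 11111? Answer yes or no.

yes

Worklist (15 pops):
  #1 pop 0: in=00100 → 10101 (was 00000); enqueue []
  #2 pop 1: in=10101 → 11111 (was 11000); enqueue []
  #3 pop 2: in=00000 → 00000 (no change)
  #4 pop 3: in=00100 → 00101 (was 00000); enqueue [1]
  #5 pop 4: in=00100 → 00111 (was 00000); enqueue [0,2]
  #6 pop 5: in=00000 → 01110 (was 00100); enqueue [3,4]
  #7 pop 1: in=10101 → 11111 (no change)
  #8 pop 0: in=01111 → 11101 (was 10101); enqueue [1]
  #9 pop 2: in=00111 → 00111 (was 00000); enqueue []
  #10 pop 3: in=01110 → 01101 (was 00101); enqueue []
  #11 pop 4: in=01111 → 01111 (was 00111); enqueue [0,2]
  #12 pop 1: in=11101 → 11111 (no change)
  #13 pop 0: in=01111 → 11101 (no change)
  #14 pop 2: in=01111 → 01111 (was 00111); enqueue [4]
  #15 pop 4: in=01111 → 01111 (no change)

Fixpoint:
  val[0] = 11101
  val[1] = 11111
  val[2] = 01111
  val[3] = 01101
  val[4] = 01111
  val[5] = 01110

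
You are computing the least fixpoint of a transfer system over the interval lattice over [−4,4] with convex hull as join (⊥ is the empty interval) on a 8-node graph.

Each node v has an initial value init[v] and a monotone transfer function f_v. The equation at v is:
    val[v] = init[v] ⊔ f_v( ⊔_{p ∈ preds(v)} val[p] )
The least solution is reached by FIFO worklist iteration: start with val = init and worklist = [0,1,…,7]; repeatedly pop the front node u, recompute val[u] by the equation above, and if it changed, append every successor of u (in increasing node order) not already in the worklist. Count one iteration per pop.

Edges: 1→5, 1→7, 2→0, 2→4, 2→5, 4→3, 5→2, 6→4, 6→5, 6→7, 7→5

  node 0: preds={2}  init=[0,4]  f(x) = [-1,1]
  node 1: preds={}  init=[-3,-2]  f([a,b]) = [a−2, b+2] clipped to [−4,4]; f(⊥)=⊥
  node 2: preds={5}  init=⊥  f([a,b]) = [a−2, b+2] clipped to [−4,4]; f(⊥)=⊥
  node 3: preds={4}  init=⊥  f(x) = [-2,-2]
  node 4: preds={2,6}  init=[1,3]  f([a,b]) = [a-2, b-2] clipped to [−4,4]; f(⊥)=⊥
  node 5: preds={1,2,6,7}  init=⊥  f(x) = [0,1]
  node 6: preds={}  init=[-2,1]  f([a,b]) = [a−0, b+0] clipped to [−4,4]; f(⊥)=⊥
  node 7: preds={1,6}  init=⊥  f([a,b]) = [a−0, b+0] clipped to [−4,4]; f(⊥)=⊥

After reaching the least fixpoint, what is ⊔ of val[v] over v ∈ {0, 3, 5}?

Trace (13 dequeues):
  [1] u=0 | in ⊥ | out [-1,4] | prev [0,4] | push {}
  [2] u=1 | in ⊥ | out [-3,-2] | ==
  [3] u=2 | in ⊥ | out ⊥ | ==
  [4] u=3 | in [1,3] | out [-2,-2] | prev ⊥ | push {}
  [5] u=4 | in [-2,1] | out [-4,3] | prev [1,3] | push {3}
  [6] u=5 | in [-3,1] | out [0,1] | prev ⊥ | push {2}
  [7] u=6 | in ⊥ | out [-2,1] | ==
  [8] u=7 | in [-3,1] | out [-3,1] | prev ⊥ | push {5}
  [9] u=3 | in [-4,3] | out [-2,-2] | ==
  [10] u=2 | in [0,1] | out [-2,3] | prev ⊥ | push {0,4}
  [11] u=5 | in [-3,3] | out [0,1] | ==
  [12] u=0 | in [-2,3] | out [-1,4] | ==
  [13] u=4 | in [-2,3] | out [-4,3] | ==

Converged values:
  [0] [-1,4]
  [1] [-3,-2]
  [2] [-2,3]
  [3] [-2,-2]
  [4] [-4,3]
  [5] [0,1]
  [6] [-2,1]
  [7] [-3,1]

[-2,4]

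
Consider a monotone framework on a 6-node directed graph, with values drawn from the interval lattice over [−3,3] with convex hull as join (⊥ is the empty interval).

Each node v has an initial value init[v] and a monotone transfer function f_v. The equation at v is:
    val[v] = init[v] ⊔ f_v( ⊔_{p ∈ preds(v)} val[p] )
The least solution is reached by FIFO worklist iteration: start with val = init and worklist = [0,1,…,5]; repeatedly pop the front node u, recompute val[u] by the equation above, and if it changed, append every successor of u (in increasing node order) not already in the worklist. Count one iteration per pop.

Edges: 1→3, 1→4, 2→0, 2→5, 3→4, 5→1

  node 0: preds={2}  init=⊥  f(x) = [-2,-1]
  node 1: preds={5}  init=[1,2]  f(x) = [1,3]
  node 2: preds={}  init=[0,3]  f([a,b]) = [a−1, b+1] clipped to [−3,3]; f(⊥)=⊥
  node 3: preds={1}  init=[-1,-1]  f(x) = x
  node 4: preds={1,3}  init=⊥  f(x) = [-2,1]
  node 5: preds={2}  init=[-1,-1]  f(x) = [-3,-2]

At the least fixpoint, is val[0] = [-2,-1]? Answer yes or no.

Iteration log — 7 steps:
  step 1. node 0  ⊔preds=[0,3]  new=[-2,-1]  old=⊥  +wl: 
  step 2. node 1  ⊔preds=[-1,-1]  new=[1,3]  old=[1,2]  +wl: 
  step 3. node 2  ⊔preds=⊥  new=[0,3]  stable
  step 4. node 3  ⊔preds=[1,3]  new=[-1,3]  old=[-1,-1]  +wl: 
  step 5. node 4  ⊔preds=[-1,3]  new=[-2,1]  old=⊥  +wl: 
  step 6. node 5  ⊔preds=[0,3]  new=[-3,-1]  old=[-1,-1]  +wl: 1
  step 7. node 1  ⊔preds=[-3,-1]  new=[1,3]  stable

Least fixpoint reached:
  node 0: [-2,-1]
  node 1: [1,3]
  node 2: [0,3]
  node 3: [-1,3]
  node 4: [-2,1]
  node 5: [-3,-1]

yes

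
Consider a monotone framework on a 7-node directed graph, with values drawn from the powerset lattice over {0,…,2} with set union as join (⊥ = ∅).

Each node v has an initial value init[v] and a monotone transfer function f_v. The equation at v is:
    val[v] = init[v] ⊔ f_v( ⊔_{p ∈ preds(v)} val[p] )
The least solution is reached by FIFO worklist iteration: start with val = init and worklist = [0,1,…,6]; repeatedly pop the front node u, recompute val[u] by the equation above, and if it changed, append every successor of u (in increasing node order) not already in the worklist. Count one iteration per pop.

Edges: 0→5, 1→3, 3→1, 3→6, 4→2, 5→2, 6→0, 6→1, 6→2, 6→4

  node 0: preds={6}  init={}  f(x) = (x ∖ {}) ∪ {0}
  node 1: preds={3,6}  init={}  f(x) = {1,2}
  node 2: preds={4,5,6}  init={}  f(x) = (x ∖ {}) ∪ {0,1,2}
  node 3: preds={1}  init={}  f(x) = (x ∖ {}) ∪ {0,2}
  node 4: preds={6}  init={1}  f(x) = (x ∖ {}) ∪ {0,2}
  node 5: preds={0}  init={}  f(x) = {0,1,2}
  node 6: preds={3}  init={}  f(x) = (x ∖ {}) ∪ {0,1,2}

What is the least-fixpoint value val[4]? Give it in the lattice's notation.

{0,1,2}

Iteration log — 12 steps:
  step 1. node 0  ⊔preds={}  new={0}  old={}  +wl: 
  step 2. node 1  ⊔preds={}  new={1,2}  old={}  +wl: 
  step 3. node 2  ⊔preds={1}  new={0,1,2}  old={}  +wl: 
  step 4. node 3  ⊔preds={1,2}  new={0,1,2}  old={}  +wl: 1
  step 5. node 4  ⊔preds={}  new={0,1,2}  old={1}  +wl: 2
  step 6. node 5  ⊔preds={0}  new={0,1,2}  old={}  +wl: 
  step 7. node 6  ⊔preds={0,1,2}  new={0,1,2}  old={}  +wl: 0,4
  step 8. node 1  ⊔preds={0,1,2}  new={1,2}  stable
  step 9. node 2  ⊔preds={0,1,2}  new={0,1,2}  stable
  step 10. node 0  ⊔preds={0,1,2}  new={0,1,2}  old={0}  +wl: 5
  step 11. node 4  ⊔preds={0,1,2}  new={0,1,2}  stable
  step 12. node 5  ⊔preds={0,1,2}  new={0,1,2}  stable

Least fixpoint reached:
  node 0: {0,1,2}
  node 1: {1,2}
  node 2: {0,1,2}
  node 3: {0,1,2}
  node 4: {0,1,2}
  node 5: {0,1,2}
  node 6: {0,1,2}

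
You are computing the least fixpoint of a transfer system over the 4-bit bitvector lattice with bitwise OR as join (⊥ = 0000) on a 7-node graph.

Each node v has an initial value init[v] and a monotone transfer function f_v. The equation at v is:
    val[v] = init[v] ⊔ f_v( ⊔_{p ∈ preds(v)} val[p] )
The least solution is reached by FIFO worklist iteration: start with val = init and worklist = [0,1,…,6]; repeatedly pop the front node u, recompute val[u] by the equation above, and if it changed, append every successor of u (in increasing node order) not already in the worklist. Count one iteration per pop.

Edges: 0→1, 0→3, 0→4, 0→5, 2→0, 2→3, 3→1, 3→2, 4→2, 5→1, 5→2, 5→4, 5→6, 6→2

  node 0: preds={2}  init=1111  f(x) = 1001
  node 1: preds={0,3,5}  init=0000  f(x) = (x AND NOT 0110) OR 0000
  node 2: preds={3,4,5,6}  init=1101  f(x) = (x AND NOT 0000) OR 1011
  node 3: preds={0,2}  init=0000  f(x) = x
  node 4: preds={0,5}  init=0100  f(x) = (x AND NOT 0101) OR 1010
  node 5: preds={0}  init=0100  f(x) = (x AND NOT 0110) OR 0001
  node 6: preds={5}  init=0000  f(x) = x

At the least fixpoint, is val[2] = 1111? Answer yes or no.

yes

Trace (11 dequeues):
  [1] u=0 | in 1101 | out 1111 | ==
  [2] u=1 | in 1111 | out 1001 | prev 0000 | push {}
  [3] u=2 | in 0100 | out 1111 | prev 1101 | push {0}
  [4] u=3 | in 1111 | out 1111 | prev 0000 | push {1,2}
  [5] u=4 | in 1111 | out 1110 | prev 0100 | push {}
  [6] u=5 | in 1111 | out 1101 | prev 0100 | push {4}
  [7] u=6 | in 1101 | out 1101 | prev 0000 | push {}
  [8] u=0 | in 1111 | out 1111 | ==
  [9] u=1 | in 1111 | out 1001 | ==
  [10] u=2 | in 1111 | out 1111 | ==
  [11] u=4 | in 1111 | out 1110 | ==

Converged values:
  [0] 1111
  [1] 1001
  [2] 1111
  [3] 1111
  [4] 1110
  [5] 1101
  [6] 1101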